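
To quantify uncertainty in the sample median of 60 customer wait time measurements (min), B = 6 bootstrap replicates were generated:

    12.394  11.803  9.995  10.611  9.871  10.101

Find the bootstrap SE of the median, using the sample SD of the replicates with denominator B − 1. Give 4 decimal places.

Bootstrap SE is the standard deviation of the 6 replicate medians.
Mean of replicates: (12.394 + 11.803 + 9.995 + 10.611 + 9.871 + 10.101) / 6 = 64.77500 / 6 = 10.79583
Sum of squared deviations: (+1.59817)² + (+1.00717)² + (−0.80083)² + (−0.18483)² + (−0.92483)² + (−0.69483)² = 5.58213
Variance = 5.58213 / 5 = 1.11643
SE* = √1.11643

SE* = 1.0566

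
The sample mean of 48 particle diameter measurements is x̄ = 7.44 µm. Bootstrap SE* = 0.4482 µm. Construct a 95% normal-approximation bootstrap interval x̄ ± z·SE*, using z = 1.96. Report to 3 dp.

(6.562, 8.318)

Margin = 1.96 × 0.4482 = 0.8785
Interval: 7.44 ± 0.8785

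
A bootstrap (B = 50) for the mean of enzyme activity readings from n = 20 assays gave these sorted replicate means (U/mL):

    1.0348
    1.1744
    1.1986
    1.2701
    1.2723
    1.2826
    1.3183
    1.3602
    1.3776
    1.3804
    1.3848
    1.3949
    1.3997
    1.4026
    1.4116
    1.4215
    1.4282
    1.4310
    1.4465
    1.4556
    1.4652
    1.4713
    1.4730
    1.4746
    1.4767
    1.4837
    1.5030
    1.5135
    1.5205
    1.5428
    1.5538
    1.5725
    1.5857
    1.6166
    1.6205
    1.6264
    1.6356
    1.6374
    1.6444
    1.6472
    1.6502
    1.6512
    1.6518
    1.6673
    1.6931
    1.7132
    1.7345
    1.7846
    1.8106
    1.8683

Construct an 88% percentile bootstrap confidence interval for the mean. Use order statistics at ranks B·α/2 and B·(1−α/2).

(1.1986, 1.7345)

α = 0.12; lower rank = 50 × 0.060 = 3; upper rank = 50 × 0.940 = 47.
The 3rd smallest replicate is 1.1986; the 47th is 1.7345.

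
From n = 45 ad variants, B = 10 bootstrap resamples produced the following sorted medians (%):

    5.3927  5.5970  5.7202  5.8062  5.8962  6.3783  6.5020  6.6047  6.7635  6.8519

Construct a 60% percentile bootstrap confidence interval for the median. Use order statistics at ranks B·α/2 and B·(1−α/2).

(5.5970, 6.6047)

α = 0.40; lower rank = 10 × 0.200 = 2; upper rank = 10 × 0.800 = 8.
The 2nd smallest replicate is 5.5970; the 8th is 6.6047.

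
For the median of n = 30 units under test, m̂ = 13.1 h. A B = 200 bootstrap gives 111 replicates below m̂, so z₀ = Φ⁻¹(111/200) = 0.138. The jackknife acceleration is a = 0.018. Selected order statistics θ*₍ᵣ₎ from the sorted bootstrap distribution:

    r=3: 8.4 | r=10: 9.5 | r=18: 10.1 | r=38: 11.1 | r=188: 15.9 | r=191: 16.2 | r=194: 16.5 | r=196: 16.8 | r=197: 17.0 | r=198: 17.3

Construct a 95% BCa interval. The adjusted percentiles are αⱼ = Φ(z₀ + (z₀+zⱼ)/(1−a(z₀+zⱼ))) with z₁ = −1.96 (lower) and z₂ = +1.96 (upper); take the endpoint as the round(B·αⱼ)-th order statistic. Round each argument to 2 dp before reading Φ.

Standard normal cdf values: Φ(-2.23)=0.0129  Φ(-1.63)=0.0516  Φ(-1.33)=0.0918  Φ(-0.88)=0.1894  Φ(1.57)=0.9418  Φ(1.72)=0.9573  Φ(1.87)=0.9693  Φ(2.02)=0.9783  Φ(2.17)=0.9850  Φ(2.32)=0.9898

Lower: z₀ + z₁ = 0.138 + (-1.960) = -1.822; 1 − a(z₀+z₁) = 1 − (0.018)(-1.822) = 1.0328; argument = 0.138 + (-1.822)/1.0328 = -1.6261 → -1.63.
α₁ = Φ(-1.63) = 0.0516; rank = round(200 × 0.0516) = 10; θ*₍10₎ = 9.5.
Upper: z₀ + z₂ = 2.098; 1 − a(z₀+z₂) = 0.9622; argument = 2.3183 → 2.32; α₂ = 0.9898; rank = 198; θ*₍198₎ = 17.3.

(9.5, 17.3)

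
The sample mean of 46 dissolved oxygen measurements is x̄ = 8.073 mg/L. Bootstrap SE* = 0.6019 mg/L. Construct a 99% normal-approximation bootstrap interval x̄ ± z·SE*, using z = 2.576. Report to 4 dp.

(6.5225, 9.6235)

Margin = 2.576 × 0.6019 = 1.55049
Interval: 8.073 ± 1.55049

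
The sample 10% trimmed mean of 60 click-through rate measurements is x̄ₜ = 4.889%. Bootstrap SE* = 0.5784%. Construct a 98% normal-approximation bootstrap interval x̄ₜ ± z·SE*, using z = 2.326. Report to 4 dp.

(3.5436, 6.2344)

Margin = 2.326 × 0.5784 = 1.34536
Interval: 4.889 ± 1.34536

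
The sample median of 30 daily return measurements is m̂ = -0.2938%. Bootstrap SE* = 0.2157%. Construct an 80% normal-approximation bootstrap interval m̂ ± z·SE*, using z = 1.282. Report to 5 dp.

Margin = 1.282 × 0.2157 = 0.276527
Interval: -0.2938 ± 0.276527

(-0.57033, -0.01727)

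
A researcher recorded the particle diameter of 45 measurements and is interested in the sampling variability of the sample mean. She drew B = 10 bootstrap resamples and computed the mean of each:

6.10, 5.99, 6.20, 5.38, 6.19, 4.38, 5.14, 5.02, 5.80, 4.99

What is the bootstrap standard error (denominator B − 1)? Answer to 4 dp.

SE* = 0.6273

Bootstrap SE is the standard deviation of the 10 replicate means.
Mean of replicates: (6.10 + 5.99 + 6.20 + 5.38 + 6.19 + 4.38 + 5.14 + 5.02 + 5.80 + 4.99) / 10 = 55.19000 / 10 = 5.51900
Sum of squared deviations: (+0.58100)² + (+0.47100)² + (+0.68100)² + (−0.13900)² + (+0.67100)² + (−1.13900)² + (−0.37900)² + (−0.49900)² + (+0.28100)² + (−0.52900)² = 3.54149
Variance = 3.54149 / 9 = 0.39350
SE* = √0.39350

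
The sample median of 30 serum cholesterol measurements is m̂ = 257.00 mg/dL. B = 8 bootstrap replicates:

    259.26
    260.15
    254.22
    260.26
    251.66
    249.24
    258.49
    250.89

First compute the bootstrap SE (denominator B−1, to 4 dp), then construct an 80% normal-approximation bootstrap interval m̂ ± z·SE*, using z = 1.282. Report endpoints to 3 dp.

(251.182, 262.818)

Mean of replicates = 255.5213; sum of squared deviations = 144.1779; SE* = √(144.1779/7) = 4.5384
Margin = 1.282 × 4.5384 = 5.8182
Interval: 257.00 ± 5.8182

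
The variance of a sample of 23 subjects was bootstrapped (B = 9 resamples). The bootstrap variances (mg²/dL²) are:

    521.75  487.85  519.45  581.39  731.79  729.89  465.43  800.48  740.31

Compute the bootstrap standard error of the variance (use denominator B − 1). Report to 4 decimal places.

SE* = 129.5326

Bootstrap SE is the standard deviation of the 9 replicate variances.
Mean of replicates: (521.75 + 487.85 + 519.45 + 581.39 + 731.79 + 729.89 + 465.43 + 800.48 + 740.31) / 9 = 5578.34000 / 9 = 619.81556
Sum of squared deviations: (−98.06556)² + (−131.96556)² + (−100.36556)² + (−38.42556)² + (+111.97444)² + (+110.07444)² + (−154.38556)² + (+180.66444)² + (+120.49444)² = 134229.64102
Variance = 134229.64102 / 8 = 16778.70513
SE* = √16778.70513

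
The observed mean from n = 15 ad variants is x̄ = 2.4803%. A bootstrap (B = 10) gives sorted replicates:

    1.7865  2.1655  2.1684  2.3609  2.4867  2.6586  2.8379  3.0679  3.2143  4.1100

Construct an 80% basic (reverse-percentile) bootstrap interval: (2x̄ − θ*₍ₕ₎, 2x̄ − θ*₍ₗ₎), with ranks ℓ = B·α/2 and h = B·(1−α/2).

(1.7463, 3.1741)

Percentile endpoints at ranks 1 and 9: θ*₍1₎ = 1.7865, θ*₍9₎ = 3.2143.
Basic interval reflects these around x̄:
  lower = 2 × 2.4803 − 3.2143 = 1.7463
  upper = 2 × 2.4803 − 1.7865 = 3.1741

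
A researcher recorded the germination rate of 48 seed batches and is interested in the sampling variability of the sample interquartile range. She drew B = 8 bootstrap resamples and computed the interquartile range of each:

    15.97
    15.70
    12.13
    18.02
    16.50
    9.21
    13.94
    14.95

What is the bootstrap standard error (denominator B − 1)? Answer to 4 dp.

Bootstrap SE is the standard deviation of the 8 replicate interquartile ranges.
Mean of replicates: (15.97 + 15.70 + 12.13 + 18.02 + 16.50 + 9.21 + 13.94 + 14.95) / 8 = 116.42000 / 8 = 14.55250
Sum of squared deviations: (+1.41750)² + (+1.14750)² + (−2.42250)² + (+3.46750)² + (+1.94750)² + (−5.34250)² + (−0.61250)² + (+0.39750)² = 54.08635
Variance = 54.08635 / 7 = 7.72662
SE* = √7.72662

SE* = 2.7797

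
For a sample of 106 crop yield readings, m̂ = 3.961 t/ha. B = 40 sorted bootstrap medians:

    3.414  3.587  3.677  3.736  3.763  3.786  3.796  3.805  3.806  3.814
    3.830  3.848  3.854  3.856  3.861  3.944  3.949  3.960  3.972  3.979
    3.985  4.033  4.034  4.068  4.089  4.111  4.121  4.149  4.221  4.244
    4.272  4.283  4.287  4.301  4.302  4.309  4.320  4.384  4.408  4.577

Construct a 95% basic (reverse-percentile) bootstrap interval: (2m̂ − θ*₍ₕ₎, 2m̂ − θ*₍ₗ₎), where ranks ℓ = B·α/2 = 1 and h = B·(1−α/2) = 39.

(3.514, 4.508)

Percentile endpoints at ranks 1 and 39: θ*₍1₎ = 3.414, θ*₍39₎ = 4.408.
Basic interval reflects these around m̂:
  lower = 2 × 3.961 − 4.408 = 3.514
  upper = 2 × 3.961 − 3.414 = 4.508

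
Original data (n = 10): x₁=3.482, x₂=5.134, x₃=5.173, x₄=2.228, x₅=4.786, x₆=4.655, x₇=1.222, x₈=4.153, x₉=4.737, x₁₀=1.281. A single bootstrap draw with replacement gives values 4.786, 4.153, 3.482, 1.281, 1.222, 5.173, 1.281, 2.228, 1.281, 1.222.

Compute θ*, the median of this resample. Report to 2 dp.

Sorted: 1.222, 1.222, 1.281, 1.281, 1.281, 2.228, 3.482, 4.153, 4.786, 5.173
Median = average of the two middle values = 1.75

θ* = 1.75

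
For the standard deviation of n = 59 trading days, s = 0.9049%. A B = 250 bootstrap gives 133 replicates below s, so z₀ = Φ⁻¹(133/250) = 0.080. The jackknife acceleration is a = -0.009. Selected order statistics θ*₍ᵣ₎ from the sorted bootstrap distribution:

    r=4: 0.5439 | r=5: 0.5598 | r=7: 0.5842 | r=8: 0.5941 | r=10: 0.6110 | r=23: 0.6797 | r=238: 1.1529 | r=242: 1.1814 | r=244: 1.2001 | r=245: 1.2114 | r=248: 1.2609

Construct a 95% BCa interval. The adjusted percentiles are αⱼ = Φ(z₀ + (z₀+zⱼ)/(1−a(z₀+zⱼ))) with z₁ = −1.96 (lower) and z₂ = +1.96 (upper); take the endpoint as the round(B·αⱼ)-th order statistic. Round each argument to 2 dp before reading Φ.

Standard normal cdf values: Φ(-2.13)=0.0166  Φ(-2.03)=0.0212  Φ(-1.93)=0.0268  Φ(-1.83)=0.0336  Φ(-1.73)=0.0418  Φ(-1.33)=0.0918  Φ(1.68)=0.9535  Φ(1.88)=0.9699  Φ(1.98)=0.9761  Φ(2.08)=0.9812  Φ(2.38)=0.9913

(0.5941, 1.2114)

Lower: z₀ + z₁ = 0.080 + (-1.960) = -1.880; 1 − a(z₀+z₁) = 1 − (-0.009)(-1.880) = 0.9831; argument = 0.080 + (-1.880)/0.9831 = -1.8324 → -1.83.
α₁ = Φ(-1.83) = 0.0336; rank = round(250 × 0.0336) = 8; θ*₍8₎ = 0.5941.
Upper: z₀ + z₂ = 2.040; 1 − a(z₀+z₂) = 1.0184; argument = 2.0832 → 2.08; α₂ = 0.9812; rank = 245; θ*₍245₎ = 1.2114.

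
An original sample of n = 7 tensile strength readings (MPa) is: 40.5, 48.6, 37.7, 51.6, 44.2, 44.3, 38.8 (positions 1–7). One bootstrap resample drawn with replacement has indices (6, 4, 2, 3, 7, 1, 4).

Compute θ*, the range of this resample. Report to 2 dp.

Resample values: 44.3, 51.6, 48.6, 37.7, 38.8, 40.5, 51.6.
Range = 51.6 − 37.7 = 13.90

θ* = 13.90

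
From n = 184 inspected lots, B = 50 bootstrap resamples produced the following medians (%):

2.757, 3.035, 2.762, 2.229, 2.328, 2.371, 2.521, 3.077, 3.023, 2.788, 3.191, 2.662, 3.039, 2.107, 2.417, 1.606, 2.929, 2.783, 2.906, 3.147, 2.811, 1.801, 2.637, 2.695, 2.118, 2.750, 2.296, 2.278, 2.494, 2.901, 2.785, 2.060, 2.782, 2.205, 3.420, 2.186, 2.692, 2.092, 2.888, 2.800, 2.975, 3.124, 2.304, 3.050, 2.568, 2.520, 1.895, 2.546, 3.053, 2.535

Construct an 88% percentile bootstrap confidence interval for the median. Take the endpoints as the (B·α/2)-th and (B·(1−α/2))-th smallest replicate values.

(1.895, 3.124)

Sorted replicates: 1.606, 1.801, 1.895, 2.060, 2.092, 2.107, 2.118, 2.186, 2.205, 2.229, 2.278, 2.296, 2.304, 2.328, 2.371, 2.417, 2.494, 2.520, 2.521, 2.535, 2.546, 2.568, 2.637, 2.662, 2.692, 2.695, 2.750, 2.757, 2.762, 2.782, 2.783, 2.785, 2.788, 2.800, 2.811, 2.888, 2.901, 2.906, 2.929, 2.975, 3.023, 3.035, 3.039, 3.050, 3.053, 3.077, 3.124, 3.147, 3.191, 3.420
α = 0.12; lower rank = 50 × 0.060 = 3; upper rank = 50 × 0.940 = 47.
The 3rd smallest replicate is 1.895; the 47th is 3.124.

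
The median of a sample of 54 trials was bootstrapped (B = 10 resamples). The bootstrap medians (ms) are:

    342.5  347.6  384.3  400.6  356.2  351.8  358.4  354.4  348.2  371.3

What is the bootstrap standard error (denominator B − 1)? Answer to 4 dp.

Bootstrap SE is the standard deviation of the 10 replicate medians.
Mean of replicates: (342.5 + 347.6 + 384.3 + 400.6 + 356.2 + 351.8 + 358.4 + 354.4 + 348.2 + 371.3) / 10 = 3615.30000 / 10 = 361.53000
Sum of squared deviations: (−19.03000)² + (−13.93000)² + (+22.77000)² + (+39.07000)² + (−5.33000)² + (−9.73000)² + (−3.13000)² + (−7.13000)² + (−13.33000)² + (+9.77000)² = 3057.98100
Variance = 3057.98100 / 9 = 339.77567
SE* = √339.77567

SE* = 18.4330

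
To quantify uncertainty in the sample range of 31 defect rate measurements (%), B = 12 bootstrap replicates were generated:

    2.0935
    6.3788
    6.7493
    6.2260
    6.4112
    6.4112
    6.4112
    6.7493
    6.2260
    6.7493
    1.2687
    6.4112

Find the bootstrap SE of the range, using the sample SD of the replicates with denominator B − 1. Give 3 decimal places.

SE* = 1.882

Bootstrap SE is the standard deviation of the 12 replicate ranges.
Mean of replicates: (2.0935 + 6.3788 + 6.7493 + 6.2260 + 6.4112 + 6.4112 + 6.4112 + 6.7493 + 6.2260 + 6.7493 + 1.2687 + 6.4112) / 12 = 68.08570 / 12 = 5.67381
Sum of squared deviations: (−3.58031)² + (+0.70499)² + (+1.07549)² + (+0.55219)² + (+0.73739)² + (+0.73739)² + (+0.73739)² + (+1.07549)² + (+0.55219)² + (+1.07549)² + (−4.40511)² + (+0.73739)² = 38.97546
Variance = 38.97546 / 11 = 3.54322
SE* = √3.54322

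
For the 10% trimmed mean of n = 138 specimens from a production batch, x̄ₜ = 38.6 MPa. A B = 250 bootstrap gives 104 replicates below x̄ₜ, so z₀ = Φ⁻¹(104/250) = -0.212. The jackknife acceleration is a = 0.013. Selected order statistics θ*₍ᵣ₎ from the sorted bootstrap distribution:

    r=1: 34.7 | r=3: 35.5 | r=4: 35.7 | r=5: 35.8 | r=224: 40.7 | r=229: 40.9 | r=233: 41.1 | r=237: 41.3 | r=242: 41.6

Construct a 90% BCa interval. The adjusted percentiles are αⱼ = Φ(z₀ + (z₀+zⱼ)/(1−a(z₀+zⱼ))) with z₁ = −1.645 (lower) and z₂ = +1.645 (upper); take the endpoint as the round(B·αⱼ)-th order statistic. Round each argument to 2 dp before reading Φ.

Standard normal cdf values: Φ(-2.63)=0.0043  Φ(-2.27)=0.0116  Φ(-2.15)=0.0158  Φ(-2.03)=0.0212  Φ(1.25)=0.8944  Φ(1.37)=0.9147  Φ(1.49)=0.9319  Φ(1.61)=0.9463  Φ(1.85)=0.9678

Lower: z₀ + z₁ = -0.212 + (-1.645) = -1.857; 1 − a(z₀+z₁) = 1 − (0.013)(-1.857) = 1.0241; argument = -0.212 + (-1.857)/1.0241 = -2.0252 → -2.03.
α₁ = Φ(-2.03) = 0.0212; rank = round(250 × 0.0212) = 5; θ*₍5₎ = 35.8.
Upper: z₀ + z₂ = 1.433; 1 − a(z₀+z₂) = 0.9814; argument = 1.2482 → 1.25; α₂ = 0.8944; rank = 224; θ*₍224₎ = 40.7.

(35.8, 40.7)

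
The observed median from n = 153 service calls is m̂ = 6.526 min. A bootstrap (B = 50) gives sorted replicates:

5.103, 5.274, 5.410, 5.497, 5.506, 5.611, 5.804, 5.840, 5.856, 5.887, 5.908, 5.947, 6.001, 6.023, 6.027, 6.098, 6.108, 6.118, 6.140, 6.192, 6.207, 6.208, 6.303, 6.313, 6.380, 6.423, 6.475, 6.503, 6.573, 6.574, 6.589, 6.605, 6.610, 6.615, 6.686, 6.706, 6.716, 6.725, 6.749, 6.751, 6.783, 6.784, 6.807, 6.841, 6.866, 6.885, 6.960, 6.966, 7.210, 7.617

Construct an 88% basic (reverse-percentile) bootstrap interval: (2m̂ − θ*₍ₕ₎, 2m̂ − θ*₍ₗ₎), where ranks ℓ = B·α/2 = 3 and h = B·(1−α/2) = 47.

Percentile endpoints at ranks 3 and 47: θ*₍3₎ = 5.410, θ*₍47₎ = 6.960.
Basic interval reflects these around m̂:
  lower = 2 × 6.526 − 6.960 = 6.092
  upper = 2 × 6.526 − 5.410 = 7.642

(6.092, 7.642)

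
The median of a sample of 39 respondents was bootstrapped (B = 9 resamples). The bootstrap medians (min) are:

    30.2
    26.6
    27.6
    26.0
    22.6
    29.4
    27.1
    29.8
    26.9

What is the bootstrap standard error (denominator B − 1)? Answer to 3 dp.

SE* = 2.335

Bootstrap SE is the standard deviation of the 9 replicate medians.
Mean of replicates: (30.2 + 26.6 + 27.6 + 26.0 + 22.6 + 29.4 + 27.1 + 29.8 + 26.9) / 9 = 246.2000 / 9 = 27.3556
Sum of squared deviations: (+2.8444)² + (−0.7556)² + (+0.2444)² + (−1.3556)² + (−4.7556)² + (+2.0444)² + (−0.2556)² + (+2.4444)² + (−0.4556)² = 43.6022
Variance = 43.6022 / 8 = 5.4503
SE* = √5.4503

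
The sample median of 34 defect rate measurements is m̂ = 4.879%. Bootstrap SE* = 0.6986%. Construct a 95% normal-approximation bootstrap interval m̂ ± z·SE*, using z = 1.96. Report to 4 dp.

Margin = 1.96 × 0.6986 = 1.36926
Interval: 4.879 ± 1.36926

(3.5097, 6.2483)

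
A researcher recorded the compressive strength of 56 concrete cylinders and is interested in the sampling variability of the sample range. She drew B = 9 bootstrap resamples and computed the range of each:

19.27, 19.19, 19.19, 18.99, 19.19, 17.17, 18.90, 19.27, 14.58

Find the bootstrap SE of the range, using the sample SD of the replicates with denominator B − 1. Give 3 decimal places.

SE* = 1.585

Bootstrap SE is the standard deviation of the 9 replicate ranges.
Mean of replicates: (19.27 + 19.19 + 19.19 + 18.99 + 19.19 + 17.17 + 18.90 + 19.27 + 14.58) / 9 = 165.7500 / 9 = 18.4167
Sum of squared deviations: (+0.8533)² + (+0.7733)² + (+0.7733)² + (+0.5733)² + (+0.7733)² + (−1.2467)² + (+0.4833)² + (+0.8533)² + (−3.8367)² = 20.0870
Variance = 20.0870 / 8 = 2.5109
SE* = √2.5109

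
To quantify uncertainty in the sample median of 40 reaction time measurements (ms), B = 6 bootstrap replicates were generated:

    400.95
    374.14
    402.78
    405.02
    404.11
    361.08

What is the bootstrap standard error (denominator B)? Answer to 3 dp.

SE* = 17.248

Bootstrap SE is the standard deviation of the 6 replicate medians.
Mean of replicates: (400.95 + 374.14 + 402.78 + 405.02 + 404.11 + 361.08) / 6 = 2348.0800 / 6 = 391.3467
Sum of squared deviations: (+9.6033)² + (−17.2067)² + (+11.4333)² + (+13.6733)² + (+12.7633)² + (−30.2667)² = 1784.9483
Variance = 1784.9483 / 6 = 297.4914
SE* = √297.4914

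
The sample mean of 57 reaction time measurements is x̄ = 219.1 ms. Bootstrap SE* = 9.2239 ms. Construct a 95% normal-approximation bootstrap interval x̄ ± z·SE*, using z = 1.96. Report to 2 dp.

(201.02, 237.18)

Margin = 1.96 × 9.2239 = 18.079
Interval: 219.1 ± 18.079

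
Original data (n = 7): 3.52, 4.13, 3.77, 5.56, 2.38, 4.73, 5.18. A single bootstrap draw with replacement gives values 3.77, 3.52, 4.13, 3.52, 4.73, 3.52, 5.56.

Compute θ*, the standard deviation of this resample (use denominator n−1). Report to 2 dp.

θ* = 0.78

Mean = 4.1071; sum of squared deviations = 3.6471
s² = 3.6471 / 6 = 0.6079
s = √0.6079 = 0.78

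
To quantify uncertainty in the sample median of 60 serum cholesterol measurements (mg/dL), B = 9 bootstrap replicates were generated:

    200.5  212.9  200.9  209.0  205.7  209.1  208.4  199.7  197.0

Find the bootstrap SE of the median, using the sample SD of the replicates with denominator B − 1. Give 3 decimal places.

Bootstrap SE is the standard deviation of the 9 replicate medians.
Mean of replicates: (200.5 + 212.9 + 200.9 + 209.0 + 205.7 + 209.1 + 208.4 + 199.7 + 197.0) / 9 = 1843.2000 / 9 = 204.8000
Sum of squared deviations: (−4.3000)² + (+8.1000)² + (−3.9000)² + (+4.2000)² + (+0.9000)² + (+4.3000)² + (+3.6000)² + (−5.1000)² + (−7.8000)² = 236.0600
Variance = 236.0600 / 8 = 29.5075
SE* = √29.5075

SE* = 5.432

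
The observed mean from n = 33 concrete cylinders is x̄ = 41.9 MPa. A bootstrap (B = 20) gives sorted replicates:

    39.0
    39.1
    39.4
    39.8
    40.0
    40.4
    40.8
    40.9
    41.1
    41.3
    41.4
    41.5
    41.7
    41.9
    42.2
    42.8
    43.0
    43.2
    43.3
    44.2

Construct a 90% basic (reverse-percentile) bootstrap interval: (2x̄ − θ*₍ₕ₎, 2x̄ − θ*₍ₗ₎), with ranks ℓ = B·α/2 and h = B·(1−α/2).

(40.5, 44.8)

Percentile endpoints at ranks 1 and 19: θ*₍1₎ = 39.0, θ*₍19₎ = 43.3.
Basic interval reflects these around x̄:
  lower = 2 × 41.9 − 43.3 = 40.5
  upper = 2 × 41.9 − 39.0 = 44.8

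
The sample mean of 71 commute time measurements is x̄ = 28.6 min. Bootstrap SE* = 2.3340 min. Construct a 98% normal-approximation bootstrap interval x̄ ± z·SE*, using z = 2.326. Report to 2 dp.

Margin = 2.326 × 2.3340 = 5.429
Interval: 28.6 ± 5.429

(23.17, 34.03)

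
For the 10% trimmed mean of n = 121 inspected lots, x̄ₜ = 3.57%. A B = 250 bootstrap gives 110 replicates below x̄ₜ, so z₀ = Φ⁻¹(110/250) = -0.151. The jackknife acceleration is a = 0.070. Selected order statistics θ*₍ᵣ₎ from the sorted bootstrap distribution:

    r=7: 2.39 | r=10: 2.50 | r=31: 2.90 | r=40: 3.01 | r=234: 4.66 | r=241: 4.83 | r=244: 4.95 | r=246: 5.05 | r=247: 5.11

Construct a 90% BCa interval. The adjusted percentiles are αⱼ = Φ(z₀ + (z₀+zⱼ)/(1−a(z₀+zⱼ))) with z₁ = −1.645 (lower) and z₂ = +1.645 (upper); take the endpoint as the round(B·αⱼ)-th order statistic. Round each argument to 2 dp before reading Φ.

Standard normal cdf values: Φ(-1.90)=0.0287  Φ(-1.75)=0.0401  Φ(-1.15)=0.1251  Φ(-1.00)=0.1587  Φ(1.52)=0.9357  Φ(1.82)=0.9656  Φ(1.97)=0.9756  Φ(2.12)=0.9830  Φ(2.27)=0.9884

(2.50, 4.66)

Lower: z₀ + z₁ = -0.151 + (-1.645) = -1.796; 1 − a(z₀+z₁) = 1 − (0.070)(-1.796) = 1.1257; argument = -0.151 + (-1.796)/1.1257 = -1.7464 → -1.75.
α₁ = Φ(-1.75) = 0.0401; rank = round(250 × 0.0401) = 10; θ*₍10₎ = 2.50.
Upper: z₀ + z₂ = 1.494; 1 − a(z₀+z₂) = 0.8954; argument = 1.5175 → 1.52; α₂ = 0.9357; rank = 234; θ*₍234₎ = 4.66.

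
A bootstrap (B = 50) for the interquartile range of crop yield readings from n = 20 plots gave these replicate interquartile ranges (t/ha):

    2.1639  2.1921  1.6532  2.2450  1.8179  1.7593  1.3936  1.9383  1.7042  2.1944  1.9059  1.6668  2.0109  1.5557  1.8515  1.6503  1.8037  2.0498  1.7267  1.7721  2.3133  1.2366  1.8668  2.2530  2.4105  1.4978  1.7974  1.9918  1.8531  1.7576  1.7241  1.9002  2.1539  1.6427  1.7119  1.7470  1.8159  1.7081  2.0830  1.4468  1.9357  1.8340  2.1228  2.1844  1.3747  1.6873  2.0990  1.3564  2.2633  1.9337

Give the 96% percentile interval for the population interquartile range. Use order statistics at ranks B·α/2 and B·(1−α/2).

Sorted replicates: 1.2366, 1.3564, 1.3747, 1.3936, 1.4468, 1.4978, 1.5557, 1.6427, 1.6503, 1.6532, 1.6668, 1.6873, 1.7042, 1.7081, 1.7119, 1.7241, 1.7267, 1.7470, 1.7576, 1.7593, 1.7721, 1.7974, 1.8037, 1.8159, 1.8179, 1.8340, 1.8515, 1.8531, 1.8668, 1.9002, 1.9059, 1.9337, 1.9357, 1.9383, 1.9918, 2.0109, 2.0498, 2.0830, 2.0990, 2.1228, 2.1539, 2.1639, 2.1844, 2.1921, 2.1944, 2.2450, 2.2530, 2.2633, 2.3133, 2.4105
α = 0.04; lower rank = 50 × 0.020 = 1; upper rank = 50 × 0.980 = 49.
The 1st smallest replicate is 1.2366; the 49th is 2.3133.

(1.2366, 2.3133)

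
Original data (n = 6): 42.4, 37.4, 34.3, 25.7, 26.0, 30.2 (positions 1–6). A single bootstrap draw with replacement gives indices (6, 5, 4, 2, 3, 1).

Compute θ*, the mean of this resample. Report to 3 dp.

θ* = 32.667

Resample values: 30.2, 26.0, 25.7, 37.4, 34.3, 42.4.
Mean = (30.2 + 26.0 + 25.7 + 37.4 + 34.3 + 42.4) / 6 = 196.00 / 6 = 32.667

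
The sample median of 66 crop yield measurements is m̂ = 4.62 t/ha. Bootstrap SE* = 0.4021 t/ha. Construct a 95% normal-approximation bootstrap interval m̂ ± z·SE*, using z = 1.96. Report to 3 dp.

(3.832, 5.408)

Margin = 1.96 × 0.4021 = 0.7881
Interval: 4.62 ± 0.7881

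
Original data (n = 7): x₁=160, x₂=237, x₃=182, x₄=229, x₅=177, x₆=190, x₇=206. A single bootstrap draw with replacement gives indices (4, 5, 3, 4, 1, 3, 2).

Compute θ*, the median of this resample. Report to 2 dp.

Resample values: 229, 177, 182, 229, 160, 182, 237.
Sorted: 160, 177, 182, 182, 229, 229, 237
Median = middle value = 182.00

θ* = 182.00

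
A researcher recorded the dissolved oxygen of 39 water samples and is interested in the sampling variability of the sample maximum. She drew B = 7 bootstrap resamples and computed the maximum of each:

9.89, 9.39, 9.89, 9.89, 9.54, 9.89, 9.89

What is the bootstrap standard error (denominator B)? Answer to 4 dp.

Bootstrap SE is the standard deviation of the 7 replicate maximums.
Mean of replicates: (9.89 + 9.39 + 9.89 + 9.89 + 9.54 + 9.89 + 9.89) / 7 = 68.38000 / 7 = 9.76857
Sum of squared deviations: (+0.12143)² + (−0.37857)² + (+0.12143)² + (+0.12143)² + (−0.22857)² + (+0.12143)² + (+0.12143)² = 0.26929
Variance = 0.26929 / 7 = 0.03847
SE* = √0.03847

SE* = 0.1961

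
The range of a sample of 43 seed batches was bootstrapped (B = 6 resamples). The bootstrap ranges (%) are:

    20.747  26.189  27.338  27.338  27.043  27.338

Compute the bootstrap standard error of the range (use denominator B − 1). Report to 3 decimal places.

Bootstrap SE is the standard deviation of the 6 replicate ranges.
Mean of replicates: (20.747 + 26.189 + 27.338 + 27.338 + 27.043 + 27.338) / 6 = 155.9930 / 6 = 25.9988
Sum of squared deviations: (−5.2518)² + (+0.1902)² + (+1.3392)² + (+1.3392)² + (+1.0442)² + (+1.3392)² = 34.0883
Variance = 34.0883 / 5 = 6.8177
SE* = √6.8177

SE* = 2.611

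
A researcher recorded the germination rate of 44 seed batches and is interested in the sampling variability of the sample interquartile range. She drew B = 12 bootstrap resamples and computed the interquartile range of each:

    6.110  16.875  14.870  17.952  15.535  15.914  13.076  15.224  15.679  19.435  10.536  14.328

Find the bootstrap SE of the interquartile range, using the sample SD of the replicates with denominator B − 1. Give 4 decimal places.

SE* = 3.5032

Bootstrap SE is the standard deviation of the 12 replicate interquartile ranges.
Mean of replicates: (6.110 + 16.875 + 14.870 + 17.952 + 15.535 + 15.914 + 13.076 + 15.224 + 15.679 + 19.435 + 10.536 + 14.328) / 12 = 175.53400 / 12 = 14.62783
Sum of squared deviations: (−8.51783)² + (+2.24717)² + (+0.24217)² + (+3.32417)² + (+0.90717)² + (+1.28617)² + (−1.55183)² + (+0.59617)² + (+1.05117)² + (+4.80717)² + (−4.09183)² + (−0.29983)² = 134.99955
Variance = 134.99955 / 11 = 12.27269
SE* = √12.27269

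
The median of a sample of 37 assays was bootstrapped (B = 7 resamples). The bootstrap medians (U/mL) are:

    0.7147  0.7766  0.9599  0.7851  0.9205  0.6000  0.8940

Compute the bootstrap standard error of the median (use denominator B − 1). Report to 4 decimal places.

SE* = 0.1269

Bootstrap SE is the standard deviation of the 7 replicate medians.
Mean of replicates: (0.7147 + 0.7766 + 0.9599 + 0.7851 + 0.9205 + 0.6000 + 0.8940) / 7 = 5.65080 / 7 = 0.80726
Sum of squared deviations: (−0.09256)² + (−0.03066)² + (+0.15264)² + (−0.02216)² + (+0.11324)² + (−0.20726)² + (+0.08674)² = 0.09660
Variance = 0.09660 / 6 = 0.01610
SE* = √0.01610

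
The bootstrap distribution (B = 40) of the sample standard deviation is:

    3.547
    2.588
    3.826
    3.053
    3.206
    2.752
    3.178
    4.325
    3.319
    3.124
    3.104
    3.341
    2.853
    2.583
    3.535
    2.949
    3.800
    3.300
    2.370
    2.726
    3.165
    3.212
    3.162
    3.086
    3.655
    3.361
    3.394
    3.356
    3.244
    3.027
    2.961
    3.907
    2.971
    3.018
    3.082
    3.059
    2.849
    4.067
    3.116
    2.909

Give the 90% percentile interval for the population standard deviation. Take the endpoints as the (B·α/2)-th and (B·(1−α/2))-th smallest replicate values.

(2.583, 3.907)

Sorted replicates: 2.370, 2.583, 2.588, 2.726, 2.752, 2.849, 2.853, 2.909, 2.949, 2.961, 2.971, 3.018, 3.027, 3.053, 3.059, 3.082, 3.086, 3.104, 3.116, 3.124, 3.162, 3.165, 3.178, 3.206, 3.212, 3.244, 3.300, 3.319, 3.341, 3.356, 3.361, 3.394, 3.535, 3.547, 3.655, 3.800, 3.826, 3.907, 4.067, 4.325
α = 0.10; lower rank = 40 × 0.050 = 2; upper rank = 40 × 0.950 = 38.
The 2nd smallest replicate is 2.583; the 38th is 3.907.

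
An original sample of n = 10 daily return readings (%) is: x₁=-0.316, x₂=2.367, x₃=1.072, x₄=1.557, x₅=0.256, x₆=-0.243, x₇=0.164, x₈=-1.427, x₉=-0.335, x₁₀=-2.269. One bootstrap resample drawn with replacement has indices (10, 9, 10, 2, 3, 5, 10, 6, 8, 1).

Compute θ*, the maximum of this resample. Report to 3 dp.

θ* = 2.367

Resample values: -2.269, -0.335, -2.269, 2.367, 1.072, 0.256, -2.269, -0.243, -1.427, -0.316.
Maximum = 2.367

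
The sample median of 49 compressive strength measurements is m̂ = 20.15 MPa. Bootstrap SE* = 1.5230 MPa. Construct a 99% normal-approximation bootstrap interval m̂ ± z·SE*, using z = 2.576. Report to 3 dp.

(16.227, 24.073)

Margin = 2.576 × 1.5230 = 3.9232
Interval: 20.15 ± 3.9232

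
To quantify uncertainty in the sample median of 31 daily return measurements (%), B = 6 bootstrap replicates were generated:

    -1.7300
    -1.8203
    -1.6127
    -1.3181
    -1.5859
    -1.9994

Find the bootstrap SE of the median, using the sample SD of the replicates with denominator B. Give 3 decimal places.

Bootstrap SE is the standard deviation of the 6 replicate medians.
Mean of replicates: ((-1.7300) + (-1.8203) + (-1.6127) + (-1.3181) + (-1.5859) + (-1.9994)) / 6 = -10.06640 / 6 = -1.67773
Sum of squared deviations: (−0.05227)² + (−0.14257)² + (+0.06503)² + (+0.35963)² + (+0.09183)² + (−0.32167)² = 0.26853
Variance = 0.26853 / 6 = 0.04475
SE* = √0.04475

SE* = 0.212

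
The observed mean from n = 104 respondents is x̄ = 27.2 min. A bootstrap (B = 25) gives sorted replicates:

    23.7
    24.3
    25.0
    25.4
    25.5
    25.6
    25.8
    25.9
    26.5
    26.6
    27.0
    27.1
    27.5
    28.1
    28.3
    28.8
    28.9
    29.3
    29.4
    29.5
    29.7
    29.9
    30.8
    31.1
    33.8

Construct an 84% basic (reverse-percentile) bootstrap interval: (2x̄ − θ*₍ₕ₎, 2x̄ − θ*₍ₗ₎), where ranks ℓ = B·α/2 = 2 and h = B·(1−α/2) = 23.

(23.6, 30.1)

Percentile endpoints at ranks 2 and 23: θ*₍2₎ = 24.3, θ*₍23₎ = 30.8.
Basic interval reflects these around x̄:
  lower = 2 × 27.2 − 30.8 = 23.6
  upper = 2 × 27.2 − 24.3 = 30.1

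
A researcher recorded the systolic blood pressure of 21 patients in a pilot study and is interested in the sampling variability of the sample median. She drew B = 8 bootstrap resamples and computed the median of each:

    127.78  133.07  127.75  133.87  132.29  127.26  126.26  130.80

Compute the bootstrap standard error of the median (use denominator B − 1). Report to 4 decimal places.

SE* = 2.9681

Bootstrap SE is the standard deviation of the 8 replicate medians.
Mean of replicates: (127.78 + 133.07 + 127.75 + 133.87 + 132.29 + 127.26 + 126.26 + 130.80) / 8 = 1039.08000 / 8 = 129.88500
Sum of squared deviations: (−2.10500)² + (+3.18500)² + (−2.13500)² + (+3.98500)² + (+2.40500)² + (−2.62500)² + (−3.62500)² + (+0.91500)² = 61.66620
Variance = 61.66620 / 7 = 8.80946
SE* = √8.80946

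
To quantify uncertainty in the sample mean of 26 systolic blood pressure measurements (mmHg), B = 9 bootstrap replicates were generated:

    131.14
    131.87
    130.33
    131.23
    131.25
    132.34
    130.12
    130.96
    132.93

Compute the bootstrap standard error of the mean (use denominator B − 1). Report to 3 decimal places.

SE* = 0.903

Bootstrap SE is the standard deviation of the 9 replicate means.
Mean of replicates: (131.14 + 131.87 + 130.33 + 131.23 + 131.25 + 132.34 + 130.12 + 130.96 + 132.93) / 9 = 1182.1700 / 9 = 131.3522
Sum of squared deviations: (−0.2122)² + (+0.5178)² + (−1.0222)² + (−0.1222)² + (−0.1022)² + (+0.9878)² + (−1.2322)² + (−0.3922)² + (+1.5778)² = 6.5208
Variance = 6.5208 / 8 = 0.8151
SE* = √0.8151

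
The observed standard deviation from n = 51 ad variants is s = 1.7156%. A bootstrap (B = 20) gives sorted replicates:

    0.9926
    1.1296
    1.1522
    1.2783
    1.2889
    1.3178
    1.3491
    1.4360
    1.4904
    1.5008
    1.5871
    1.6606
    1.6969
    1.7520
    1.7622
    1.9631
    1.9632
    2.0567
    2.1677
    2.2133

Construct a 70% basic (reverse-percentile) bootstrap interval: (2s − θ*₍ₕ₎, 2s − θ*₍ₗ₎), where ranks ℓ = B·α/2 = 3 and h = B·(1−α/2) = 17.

(1.4680, 2.2790)

Percentile endpoints at ranks 3 and 17: θ*₍3₎ = 1.1522, θ*₍17₎ = 1.9632.
Basic interval reflects these around s:
  lower = 2 × 1.7156 − 1.9632 = 1.4680
  upper = 2 × 1.7156 − 1.1522 = 2.2790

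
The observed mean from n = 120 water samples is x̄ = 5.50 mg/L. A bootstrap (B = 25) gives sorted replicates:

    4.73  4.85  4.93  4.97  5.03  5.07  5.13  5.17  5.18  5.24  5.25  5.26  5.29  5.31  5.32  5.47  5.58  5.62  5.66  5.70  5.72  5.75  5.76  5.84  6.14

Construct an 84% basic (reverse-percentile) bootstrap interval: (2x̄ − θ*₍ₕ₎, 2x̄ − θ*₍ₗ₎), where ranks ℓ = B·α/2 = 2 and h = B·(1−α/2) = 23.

Percentile endpoints at ranks 2 and 23: θ*₍2₎ = 4.85, θ*₍23₎ = 5.76.
Basic interval reflects these around x̄:
  lower = 2 × 5.50 − 5.76 = 5.24
  upper = 2 × 5.50 − 4.85 = 6.15

(5.24, 6.15)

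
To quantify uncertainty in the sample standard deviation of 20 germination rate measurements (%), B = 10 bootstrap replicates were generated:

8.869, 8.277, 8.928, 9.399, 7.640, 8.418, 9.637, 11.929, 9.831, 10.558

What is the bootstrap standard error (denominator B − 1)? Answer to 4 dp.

SE* = 1.2374

Bootstrap SE is the standard deviation of the 10 replicate standard deviations.
Mean of replicates: (8.869 + 8.277 + 8.928 + 9.399 + 7.640 + 8.418 + 9.637 + 11.929 + 9.831 + 10.558) / 10 = 93.48600 / 10 = 9.34860
Sum of squared deviations: (−0.47960)² + (−1.07160)² + (−0.42060)² + (+0.05040)² + (−1.70860)² + (−0.93060)² + (+0.28840)² + (+2.58040)² + (+0.48240)² + (+1.20940)² = 13.78011
Variance = 13.78011 / 9 = 1.53112
SE* = √1.53112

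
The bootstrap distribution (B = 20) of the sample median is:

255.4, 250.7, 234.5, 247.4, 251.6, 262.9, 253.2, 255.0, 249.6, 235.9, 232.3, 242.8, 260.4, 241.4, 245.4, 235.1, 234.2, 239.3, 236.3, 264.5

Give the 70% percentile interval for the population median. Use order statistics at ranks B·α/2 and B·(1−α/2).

Sorted replicates: 232.3, 234.2, 234.5, 235.1, 235.9, 236.3, 239.3, 241.4, 242.8, 245.4, 247.4, 249.6, 250.7, 251.6, 253.2, 255.0, 255.4, 260.4, 262.9, 264.5
α = 0.30; lower rank = 20 × 0.150 = 3; upper rank = 20 × 0.850 = 17.
The 3rd smallest replicate is 234.5; the 17th is 255.4.

(234.5, 255.4)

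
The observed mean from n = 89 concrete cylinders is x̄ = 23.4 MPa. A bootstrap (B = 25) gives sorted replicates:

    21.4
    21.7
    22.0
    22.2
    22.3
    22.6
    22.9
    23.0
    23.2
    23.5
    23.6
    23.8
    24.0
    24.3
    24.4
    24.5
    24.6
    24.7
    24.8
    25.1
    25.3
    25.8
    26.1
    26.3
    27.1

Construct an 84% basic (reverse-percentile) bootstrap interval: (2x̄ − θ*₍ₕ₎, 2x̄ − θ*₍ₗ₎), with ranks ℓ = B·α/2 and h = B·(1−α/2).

Percentile endpoints at ranks 2 and 23: θ*₍2₎ = 21.7, θ*₍23₎ = 26.1.
Basic interval reflects these around x̄:
  lower = 2 × 23.4 − 26.1 = 20.7
  upper = 2 × 23.4 − 21.7 = 25.1

(20.7, 25.1)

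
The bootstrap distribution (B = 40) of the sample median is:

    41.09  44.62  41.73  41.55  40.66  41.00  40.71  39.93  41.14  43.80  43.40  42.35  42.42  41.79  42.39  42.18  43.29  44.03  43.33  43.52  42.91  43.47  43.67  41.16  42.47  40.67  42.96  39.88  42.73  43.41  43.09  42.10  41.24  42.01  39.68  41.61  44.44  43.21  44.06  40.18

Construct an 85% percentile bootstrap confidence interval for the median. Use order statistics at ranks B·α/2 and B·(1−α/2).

(39.93, 44.03)

Sorted replicates: 39.68, 39.88, 39.93, 40.18, 40.66, 40.67, 40.71, 41.00, 41.09, 41.14, 41.16, 41.24, 41.55, 41.61, 41.73, 41.79, 42.01, 42.10, 42.18, 42.35, 42.39, 42.42, 42.47, 42.73, 42.91, 42.96, 43.09, 43.21, 43.29, 43.33, 43.40, 43.41, 43.47, 43.52, 43.67, 43.80, 44.03, 44.06, 44.44, 44.62
α = 0.15; lower rank = 40 × 0.075 = 3; upper rank = 40 × 0.925 = 37.
The 3rd smallest replicate is 39.93; the 37th is 44.03.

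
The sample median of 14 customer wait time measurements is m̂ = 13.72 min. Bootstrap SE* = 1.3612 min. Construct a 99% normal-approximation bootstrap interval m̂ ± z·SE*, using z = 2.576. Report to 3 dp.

(10.214, 17.226)

Margin = 2.576 × 1.3612 = 3.5065
Interval: 13.72 ± 3.5065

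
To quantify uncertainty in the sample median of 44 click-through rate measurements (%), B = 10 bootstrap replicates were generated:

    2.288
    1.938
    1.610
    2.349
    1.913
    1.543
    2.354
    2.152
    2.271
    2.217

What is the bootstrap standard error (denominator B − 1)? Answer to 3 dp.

SE* = 0.299

Bootstrap SE is the standard deviation of the 10 replicate medians.
Mean of replicates: (2.288 + 1.938 + 1.610 + 2.349 + 1.913 + 1.543 + 2.354 + 2.152 + 2.271 + 2.217) / 10 = 20.6350 / 10 = 2.0635
Sum of squared deviations: (+0.2245)² + (−0.1255)² + (−0.4535)² + (+0.2855)² + (−0.1505)² + (−0.5205)² + (+0.2905)² + (+0.0885)² + (+0.2075)² + (+0.1535)² = 0.8057
Variance = 0.8057 / 9 = 0.0895
SE* = √0.0895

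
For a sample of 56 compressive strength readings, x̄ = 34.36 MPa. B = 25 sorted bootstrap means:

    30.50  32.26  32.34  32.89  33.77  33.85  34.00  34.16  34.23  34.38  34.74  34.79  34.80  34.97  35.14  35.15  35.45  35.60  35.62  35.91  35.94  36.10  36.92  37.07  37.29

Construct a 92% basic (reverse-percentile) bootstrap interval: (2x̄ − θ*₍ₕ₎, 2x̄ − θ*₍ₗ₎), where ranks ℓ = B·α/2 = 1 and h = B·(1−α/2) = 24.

Percentile endpoints at ranks 1 and 24: θ*₍1₎ = 30.50, θ*₍24₎ = 37.07.
Basic interval reflects these around x̄:
  lower = 2 × 34.36 − 37.07 = 31.65
  upper = 2 × 34.36 − 30.50 = 38.22

(31.65, 38.22)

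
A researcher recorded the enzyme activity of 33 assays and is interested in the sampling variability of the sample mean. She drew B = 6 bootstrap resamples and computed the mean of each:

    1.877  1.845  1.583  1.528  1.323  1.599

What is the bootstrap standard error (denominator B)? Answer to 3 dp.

Bootstrap SE is the standard deviation of the 6 replicate means.
Mean of replicates: (1.877 + 1.845 + 1.583 + 1.528 + 1.323 + 1.599) / 6 = 9.7550 / 6 = 1.6258
Sum of squared deviations: (+0.2512)² + (+0.2192)² + (−0.0428)² + (−0.0978)² + (−0.3028)² + (−0.0268)² = 0.2150
Variance = 0.2150 / 6 = 0.0358
SE* = √0.0358

SE* = 0.189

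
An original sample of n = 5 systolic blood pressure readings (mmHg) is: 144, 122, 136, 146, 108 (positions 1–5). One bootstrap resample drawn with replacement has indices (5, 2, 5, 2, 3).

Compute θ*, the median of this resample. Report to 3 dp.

Resample values: 108, 122, 108, 122, 136.
Sorted: 108, 108, 122, 122, 136
Median = middle value = 122.000

θ* = 122.000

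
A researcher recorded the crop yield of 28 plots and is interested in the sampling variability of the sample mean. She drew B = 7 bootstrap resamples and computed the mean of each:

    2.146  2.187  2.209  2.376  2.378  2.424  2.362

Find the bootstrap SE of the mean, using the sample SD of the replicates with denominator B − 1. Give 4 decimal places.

Bootstrap SE is the standard deviation of the 7 replicate means.
Mean of replicates: (2.146 + 2.187 + 2.209 + 2.376 + 2.378 + 2.424 + 2.362) / 7 = 16.08200 / 7 = 2.29743
Sum of squared deviations: (−0.15143)² + (−0.11043)² + (−0.08843)² + (+0.07857)² + (+0.08057)² + (+0.12657)² + (+0.06457)² = 0.07580
Variance = 0.07580 / 6 = 0.01263
SE* = √0.01263

SE* = 0.1124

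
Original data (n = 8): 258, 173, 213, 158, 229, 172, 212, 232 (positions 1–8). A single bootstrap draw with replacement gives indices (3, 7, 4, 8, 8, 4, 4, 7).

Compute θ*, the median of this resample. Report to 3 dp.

Resample values: 213, 212, 158, 232, 232, 158, 158, 212.
Sorted: 158, 158, 158, 212, 212, 213, 232, 232
Median = average of the two middle values = 212.000

θ* = 212.000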